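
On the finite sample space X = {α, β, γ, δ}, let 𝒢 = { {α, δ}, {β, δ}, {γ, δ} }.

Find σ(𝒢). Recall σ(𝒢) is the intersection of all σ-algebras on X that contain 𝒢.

Take S₀ = 𝒢 ∪ {∅, X} = { {}, {α, δ}, {β, δ}, {γ, δ}, X }.
Step 1. New:
  {α, β}  = {γ, δ}ᶜ
  {α, γ}  = {β, δ}ᶜ
  {β, γ}  = {α, δ}ᶜ
  {α, β, δ}  = {α, δ} ∪ {β, δ}
  {α, γ, δ}  = {γ, δ} ∪ {α, δ}
  {β, γ, δ}  = {γ, δ} ∪ {β, δ}
  |family| = 11
Step 2. New:
  {α}  = {β, γ, δ}ᶜ
  {β}  = {α, γ, δ}ᶜ
  {γ}  = {α, β, δ}ᶜ
  {α, β, γ}  = {α, β} ∪ {β, γ}
  |family| = 15
Step 3 adds 1:
  {δ}  = {α, β, γ}ᶜ
  |family| = 16
Step 4: already closed under ᶜ and ∪.

|σ(𝒢)| = 16.  σ(𝒢) = { {}, {α}, {β}, {γ}, {δ}, {α, β}, {α, γ}, {α, δ}, {β, γ}, {β, δ}, {γ, δ}, {α, β, γ}, {α, β, δ}, {α, γ, δ}, {β, γ, δ}, X }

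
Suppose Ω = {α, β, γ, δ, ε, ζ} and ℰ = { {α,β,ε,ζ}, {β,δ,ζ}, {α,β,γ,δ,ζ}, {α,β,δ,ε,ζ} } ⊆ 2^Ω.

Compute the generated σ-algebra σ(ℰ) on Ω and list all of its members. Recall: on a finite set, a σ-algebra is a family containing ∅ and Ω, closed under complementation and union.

σ(ℰ) = { ∅, {α}, {γ}, {δ}, {ε}, {α,γ}, {α,δ}, {α,ε}, {β,ζ}, {γ,δ}, {γ,ε}, {δ,ε}, {α,β,ζ}, {α,γ,δ}, {α,γ,ε}, {α,δ,ε}, {β,γ,ζ}, {β,δ,ζ}, {β,ε,ζ}, {γ,δ,ε}, {α,β,γ,ζ}, {α,β,δ,ζ}, {α,β,ε,ζ}, {α,γ,δ,ε}, {β,γ,δ,ζ}, {β,γ,ε,ζ}, {β,δ,ε,ζ}, {α,β,γ,δ,ζ}, {α,β,γ,ε,ζ}, {α,β,δ,ε,ζ}, {β,γ,δ,ε,ζ}, Ω }

Working:
Take S₀ = ℰ ∪ {∅, Ω} = { ∅, {β,δ,ζ}, {α,β,ε,ζ}, {α,β,γ,δ,ζ}, {α,β,δ,ε,ζ}, Ω }.
Step 1: +4 →
  {γ}  = ᶜ of {α,β,δ,ε,ζ}
  {ε}  = ᶜ of {α,β,γ,δ,ζ}
  {γ,δ}  = ᶜ of {α,β,ε,ζ}
  {α,γ,ε}  = ᶜ of {β,δ,ζ}
  |family| = 10
Step 2 (6 new):
  {γ,ε}  = {ε} ∪ {γ}
  {γ,δ,ε}  = {γ,δ} ∪ {ε}
  {α,γ,δ,ε}  = {γ,δ} ∪ {α,γ,ε}
  {β,γ,δ,ζ}  = {β,δ,ζ} ∪ {γ,δ}
  {β,δ,ε,ζ}  = {β,δ,ζ} ∪ {ε}
  {α,β,γ,ε,ζ}  = {α,γ,ε} ∪ {α,β,ε,ζ}
  |family| = 16
Step 3: 7 new —
  {δ}  = ᶜ of {α,β,γ,ε,ζ}
  {α,γ}  = ᶜ of {β,δ,ε,ζ}
  {α,ε}  = ᶜ of {β,γ,δ,ζ}
  {β,ζ}  = ᶜ of {α,γ,δ,ε}
  {α,β,ζ}  = ᶜ of {γ,δ,ε}
  {α,β,δ,ζ}  = ᶜ of {γ,ε}
  {β,γ,δ,ε,ζ}  = {β,δ,ζ} ∪ {γ,δ,ε}
  |family| = 23
Step 4: +8 →
  {α}  = ᶜ of {β,γ,δ,ε,ζ}
  {δ,ε}  = {ε} ∪ {δ}
  {α,γ,δ}  = {γ,δ} ∪ {α,γ}
  {α,δ,ε}  = {α,ε} ∪ {δ}
  {β,γ,ζ}  = {β,ζ} ∪ {γ}
  {β,ε,ζ}  = {β,ζ} ∪ {ε}
  {α,β,γ,ζ}  = {β,ζ} ∪ {α,γ}
  {β,γ,ε,ζ}  = {β,ζ} ∪ {γ,ε}
  |family| = 31
Step 5: 1 new —
  {α,δ}  = ᶜ of {β,γ,ε,ζ}
  |family| = 32
Step 6: already closed under ᶜ and ∪.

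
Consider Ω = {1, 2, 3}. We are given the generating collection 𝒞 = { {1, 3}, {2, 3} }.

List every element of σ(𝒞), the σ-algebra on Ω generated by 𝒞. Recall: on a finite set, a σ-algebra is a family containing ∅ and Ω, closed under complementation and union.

σ(𝒞) (8 sets): { {}, {1}, {2}, {3}, {1, 2}, {1, 3}, {2, 3}, Ω }

Check:
Initial family (4 sets): { {}, {1, 3}, {2, 3}, Ω }.
Step 1 adds 2:
  {1}  = Ω∖{2, 3}
  {2}  = Ω∖{1, 3}
  (now 6)
Step 2. New:
  {1, 2}  = {2} ∪ {1}
  (now 7)
Step 3: 1 new —
  {3}  = Ω∖{1, 2}
  (now 8)
Step 4 adds nothing — fixpoint reached.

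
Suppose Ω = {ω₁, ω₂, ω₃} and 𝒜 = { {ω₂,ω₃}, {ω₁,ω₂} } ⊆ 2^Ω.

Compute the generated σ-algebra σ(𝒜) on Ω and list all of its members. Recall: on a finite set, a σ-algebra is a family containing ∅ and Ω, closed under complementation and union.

σ(𝒜) (8 sets): { {}, {ω₁}, {ω₂}, {ω₃}, {ω₁,ω₂}, {ω₁,ω₃}, {ω₂,ω₃}, Ω }

Derivation:
Seed the family with 𝒜 together with ∅ and Ω: { {}, {ω₁,ω₂}, {ω₂,ω₃}, Ω }.
Pass 1 (2 new):
  {ω₁}  = complement {ω₂,ω₃}
  {ω₃}  = complement {ω₁,ω₂}
  (now 6)
Pass 2. New:
  {ω₁,ω₃}  = {ω₃} ∪ {ω₁}
  (now 7)
Pass 3 adds 1:
  {ω₂}  = complement {ω₁,ω₃}
  (now 8)
Pass 4: already closed under ᶜ and ∪.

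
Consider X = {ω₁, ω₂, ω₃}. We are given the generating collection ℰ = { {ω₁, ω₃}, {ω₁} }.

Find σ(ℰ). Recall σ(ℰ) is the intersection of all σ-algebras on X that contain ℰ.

Seed the family with ℰ together with ∅ and X: { {}, {ω₁}, {ω₁, ω₃}, X }.
Iteration 1: +2 →
  {ω₂}  = ᶜ of {ω₁, ω₃}
  {ω₂, ω₃}  = ᶜ of {ω₁}
  |family| = 6
Iteration 2: +1 →
  {ω₁, ω₂}  = {ω₂} ∪ {ω₁}
  |family| = 7
Iteration 3 adds 1:
  {ω₃}  = ᶜ of {ω₁, ω₂}
  |family| = 8
Iteration 4: closed — nothing new.

Therefore σ(ℰ) = { {}, {ω₁}, {ω₂}, {ω₃}, {ω₁, ω₂}, {ω₁, ω₃}, {ω₂, ω₃}, X } (|σ(ℰ)| = 8).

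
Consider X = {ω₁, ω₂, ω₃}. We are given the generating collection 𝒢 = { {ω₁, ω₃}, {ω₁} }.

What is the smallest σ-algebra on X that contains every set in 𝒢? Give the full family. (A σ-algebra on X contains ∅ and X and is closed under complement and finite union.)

Answer: σ(𝒢) = { ∅, {ω₁}, {ω₂}, {ω₃}, {ω₁, ω₂}, {ω₁, ω₃}, {ω₂, ω₃}, X }

Derivation:
Take S₀ = 𝒢 ∪ {∅, X} = { ∅, {ω₁}, {ω₁, ω₃}, X }.
Step 1 adds 2:
  {ω₂}  = {ω₁, ω₃}ᶜ
  {ω₂, ω₃}  = {ω₁}ᶜ
Step 2. New:
  {ω₁, ω₂}  = {ω₂} ∪ {ω₁}
Step 3 adds 1:
  {ω₃}  = {ω₁, ω₂}ᶜ
Step 4 adds nothing — fixpoint reached.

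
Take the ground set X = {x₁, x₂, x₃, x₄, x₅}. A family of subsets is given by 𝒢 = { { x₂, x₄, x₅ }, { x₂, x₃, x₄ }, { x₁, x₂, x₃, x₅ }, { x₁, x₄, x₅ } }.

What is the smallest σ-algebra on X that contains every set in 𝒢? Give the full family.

σ(𝒢) = { {  }, { x₁ }, { x₂ }, { x₃ }, { x₄ }, { x₅ }, { x₁, x₂ }, { x₁, x₃ }, { x₁, x₄ }, { x₁, x₅ }, { x₂, x₃ }, { x₂, x₄ }, { x₂, x₅ }, { x₃, x₄ }, { x₃, x₅ }, { x₄, x₅ }, { x₁, x₂, x₃ }, { x₁, x₂, x₄ }, { x₁, x₂, x₅ }, { x₁, x₃, x₄ }, { x₁, x₃, x₅ }, { x₁, x₄, x₅ }, { x₂, x₃, x₄ }, { x₂, x₃, x₅ }, { x₂, x₄, x₅ }, { x₃, x₄, x₅ }, { x₁, x₂, x₃, x₄ }, { x₁, x₂, x₃, x₅ }, { x₁, x₂, x₄, x₅ }, { x₁, x₃, x₄, x₅ }, { x₂, x₃, x₄, x₅ }, X }

Working:
Take S₀ = 𝒢 ∪ {∅, X} = { {  }, { x₁, x₄, x₅ }, { x₂, x₃, x₄ }, { x₂, x₄, x₅ }, { x₁, x₂, x₃, x₅ }, X }.
Round 1 (6 new):
  { x₄ }  = { x₁, x₂, x₃, x₅ }ᶜ
  { x₁, x₃ }  = { x₂, x₄, x₅ }ᶜ
  { x₁, x₅ }  = { x₂, x₃, x₄ }ᶜ
  { x₂, x₃ }  = { x₁, x₄, x₅ }ᶜ
  { x₁, x₂, x₄, x₅ }  = { x₁, x₄, x₅ } ∪ { x₂, x₄, x₅ }
  { x₂, x₃, x₄, x₅ }  = { x₂, x₃, x₄ } ∪ { x₂, x₄, x₅ }
Round 2 adds 7:
  { x₁ }  = { x₂, x₃, x₄, x₅ }ᶜ
  { x₃ }  = { x₁, x₂, x₄, x₅ }ᶜ
  { x₁, x₂, x₃ }  = { x₂, x₃ } ∪ { x₁, x₃ }
  { x₁, x₃, x₄ }  = { x₁, x₃ } ∪ { x₄ }
  { x₁, x₃, x₅ }  = { x₁, x₃ } ∪ { x₁, x₅ }
  { x₁, x₂, x₃, x₄ }  = { x₂, x₃, x₄ } ∪ { x₁, x₃ }
  { x₁, x₃, x₄, x₅ }  = { x₁, x₄, x₅ } ∪ { x₁, x₃ }
Round 3 adds 7:
  { x₂ }  = { x₁, x₃, x₄, x₅ }ᶜ
  { x₅ }  = { x₁, x₂, x₃, x₄ }ᶜ
  { x₁, x₄ }  = { x₄ } ∪ { x₁ }
  { x₂, x₄ }  = { x₁, x₃, x₅ }ᶜ
  { x₂, x₅ }  = { x₁, x₃, x₄ }ᶜ
  { x₃, x₄ }  = { x₃ } ∪ { x₄ }
  { x₄, x₅ }  = { x₁, x₂, x₃ }ᶜ
Round 4: 6 new —
  { x₁, x₂ }  = { x₂ } ∪ { x₁ }
  { x₃, x₅ }  = { x₅ } ∪ { x₃ }
  { x₁, x₂, x₄ }  = { x₂ } ∪ { x₁, x₄ }
  { x₁, x₂, x₅ }  = { x₃, x₄ }ᶜ
  { x₂, x₃, x₅ }  = { x₁, x₄ }ᶜ
  { x₃, x₄, x₅ }  = { x₃, x₄ } ∪ { x₅ }
After Round 5 the family is unchanged; done.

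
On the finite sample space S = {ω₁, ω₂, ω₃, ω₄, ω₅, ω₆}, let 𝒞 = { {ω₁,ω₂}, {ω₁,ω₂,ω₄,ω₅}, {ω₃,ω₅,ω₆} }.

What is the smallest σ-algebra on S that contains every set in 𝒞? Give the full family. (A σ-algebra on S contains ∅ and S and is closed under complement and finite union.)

Start: 𝒞 ∪ {∅, S} = { ∅, {ω₁,ω₂}, {ω₃,ω₅,ω₆}, {ω₁,ω₂,ω₄,ω₅}, S }.
Step 1: +4 →
  {ω₃,ω₆}  = {ω₁,ω₂,ω₄,ω₅}ᶜ
  {ω₁,ω₂,ω₄}  = {ω₃,ω₅,ω₆}ᶜ
  {ω₃,ω₄,ω₅,ω₆}  = {ω₁,ω₂}ᶜ
  {ω₁,ω₂,ω₃,ω₅,ω₆}  = {ω₁,ω₂} ∪ {ω₃,ω₅,ω₆}
  [9 total]
Step 2 adds 3:
  {ω₄}  = {ω₁,ω₂,ω₃,ω₅,ω₆}ᶜ
  {ω₁,ω₂,ω₃,ω₆}  = {ω₁,ω₂} ∪ {ω₃,ω₆}
  {ω₁,ω₂,ω₃,ω₄,ω₆}  = {ω₁,ω₂,ω₄} ∪ {ω₃,ω₆}
  [12 total]
Step 3. New:
  {ω₅}  = {ω₁,ω₂,ω₃,ω₄,ω₆}ᶜ
  {ω₄,ω₅}  = {ω₁,ω₂,ω₃,ω₆}ᶜ
  {ω₃,ω₄,ω₆}  = {ω₃,ω₆} ∪ {ω₄}
  [15 total]
Step 4 (1 new):
  {ω₁,ω₂,ω₅}  = {ω₃,ω₄,ω₆}ᶜ
  [16 total]
Step 5: stable.

|σ(𝒞)| = 16.  σ(𝒞) = { ∅, {ω₄}, {ω₅}, {ω₁,ω₂}, {ω₃,ω₆}, {ω₄,ω₅}, {ω₁,ω₂,ω₄}, {ω₁,ω₂,ω₅}, {ω₃,ω₄,ω₆}, {ω₃,ω₅,ω₆}, {ω₁,ω₂,ω₃,ω₆}, {ω₁,ω₂,ω₄,ω₅}, {ω₃,ω₄,ω₅,ω₆}, {ω₁,ω₂,ω₃,ω₄,ω₆}, {ω₁,ω₂,ω₃,ω₅,ω₆}, S }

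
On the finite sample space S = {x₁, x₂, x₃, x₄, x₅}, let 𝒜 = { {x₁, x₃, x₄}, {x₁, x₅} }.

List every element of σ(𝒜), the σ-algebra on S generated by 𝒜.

σ(𝒜) = { {}, {x₁}, {x₂}, {x₅}, {x₁, x₂}, {x₁, x₅}, {x₂, x₅}, {x₃, x₄}, {x₁, x₂, x₅}, {x₁, x₃, x₄}, {x₂, x₃, x₄}, {x₃, x₄, x₅}, {x₁, x₂, x₃, x₄}, {x₁, x₃, x₄, x₅}, {x₂, x₃, x₄, x₅}, S }

Trace:
Seed the family with 𝒜 together with ∅ and S: { {}, {x₁, x₅}, {x₁, x₃, x₄}, S }.
Round 1 adds 3:
  {x₂, x₅}  = S∖{x₁, x₃, x₄}
  {x₂, x₃, x₄}  = S∖{x₁, x₅}
  {x₁, x₃, x₄, x₅}  = {x₁, x₃, x₄} ∪ {x₁, x₅}
  (now 7)
Round 2 adds 4:
  {x₂}  = S∖{x₁, x₃, x₄, x₅}
  {x₁, x₂, x₅}  = {x₂, x₅} ∪ {x₁, x₅}
  {x₁, x₂, x₃, x₄}  = {x₁, x₃, x₄} ∪ {x₂, x₃, x₄}
  {x₂, x₃, x₄, x₅}  = {x₂, x₅} ∪ {x₂, x₃, x₄}
  (now 11)
Round 3 adds 3:
  {x₁}  = S∖{x₂, x₃, x₄, x₅}
  {x₅}  = S∖{x₁, x₂, x₃, x₄}
  {x₃, x₄}  = S∖{x₁, x₂, x₅}
  (now 14)
Round 4. New:
  {x₁, x₂}  = {x₂} ∪ {x₁}
  {x₃, x₄, x₅}  = {x₃, x₄} ∪ {x₅}
  (now 16)
After Round 5 the family is unchanged; done.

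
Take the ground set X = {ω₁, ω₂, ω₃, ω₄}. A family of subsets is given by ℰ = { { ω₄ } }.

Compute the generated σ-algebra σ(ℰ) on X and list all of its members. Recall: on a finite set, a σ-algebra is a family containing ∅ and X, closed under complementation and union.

σ(ℰ) (4 sets): { ∅, { ω₄ }, { ω₁, ω₂, ω₃ }, X }

Derivation:
Begin from { ∅, { ω₄ }, X } (that is, ℰ plus ∅ and X).
Round 1: +1 →
  { ω₁, ω₂, ω₃ }  = { ω₄ }ᶜ
Round 2: no new sets; the family is a σ-algebra.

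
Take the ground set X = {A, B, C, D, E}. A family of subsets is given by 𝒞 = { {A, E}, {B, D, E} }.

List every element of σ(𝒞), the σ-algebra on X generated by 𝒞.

σ(𝒞) = { {}, {A}, {C}, {E}, {A, C}, {A, E}, {B, D}, {C, E}, {A, B, D}, {A, C, E}, {B, C, D}, {B, D, E}, {A, B, C, D}, {A, B, D, E}, {B, C, D, E}, X }

Working:
Take S₀ = 𝒞 ∪ {∅, X} = { {}, {A, E}, {B, D, E}, X }.
Iteration 1. New:
  {A, C}  = ᶜ of {B, D, E}
  {B, C, D}  = ᶜ of {A, E}
  {A, B, D, E}  = {B, D, E} ∪ {A, E}
  |family| = 7
Iteration 2 (4 new):
  {C}  = ᶜ of {A, B, D, E}
  {A, C, E}  = {A, C} ∪ {A, E}
  {A, B, C, D}  = {B, C, D} ∪ {A, C}
  {B, C, D, E}  = {B, C, D} ∪ {B, D, E}
  |family| = 11
Iteration 3 adds 3:
  {A}  = ᶜ of {B, C, D, E}
  {E}  = ᶜ of {A, B, C, D}
  {B, D}  = ᶜ of {A, C, E}
  |family| = 14
Iteration 4 adds 2:
  {C, E}  = {C} ∪ {E}
  {A, B, D}  = {B, D} ∪ {A}
  |family| = 16
Iteration 5: no new sets; the family is a σ-algebra.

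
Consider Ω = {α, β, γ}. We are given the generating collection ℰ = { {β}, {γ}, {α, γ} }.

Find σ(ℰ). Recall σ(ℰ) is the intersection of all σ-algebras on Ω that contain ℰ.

Begin from { ∅, {β}, {γ}, {α, γ}, Ω } (that is, ℰ plus ∅ and Ω).
Round 1. New:
  {α, β}  = {γ}ᶜ
  {β, γ}  = {γ} ∪ {β}
  (now 7)
Round 2 (1 new):
  {α}  = {β, γ}ᶜ
  (now 8)
Round 3: stable.

Therefore σ(ℰ) = { ∅, {α}, {β}, {γ}, {α, β}, {α, γ}, {β, γ}, Ω } (|σ(ℰ)| = 8).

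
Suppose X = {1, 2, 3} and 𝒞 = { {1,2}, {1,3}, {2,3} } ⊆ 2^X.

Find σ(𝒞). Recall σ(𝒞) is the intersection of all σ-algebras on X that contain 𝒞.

|σ(𝒞)| = 8.  σ(𝒞) = { {}, {1}, {2}, {3}, {1,2}, {1,3}, {2,3}, X }

Derivation:
Take S₀ = 𝒞 ∪ {∅, X} = { {}, {1,2}, {1,3}, {2,3}, X }.
Step 1: +3 →
  {1}  = ᶜ of {2,3}
  {2}  = ᶜ of {1,3}
  {3}  = ᶜ of {1,2}
  |family| = 8
Step 2 adds nothing — fixpoint reached.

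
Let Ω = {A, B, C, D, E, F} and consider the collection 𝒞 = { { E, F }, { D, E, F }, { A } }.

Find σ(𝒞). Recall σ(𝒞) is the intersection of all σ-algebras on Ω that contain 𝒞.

σ(𝒞) = { {  }, { A }, { D }, { A, D }, { B, C }, { E, F }, { A, B, C }, { A, E, F }, { B, C, D }, { D, E, F }, { A, B, C, D }, { A, D, E, F }, { B, C, E, F }, { A, B, C, E, F }, { B, C, D, E, F }, Ω }

Derivation:
Initial family (5 sets): { {  }, { A }, { E, F }, { D, E, F }, Ω }.
Step 1 adds 5:
  { A, B, C }  = Ω∖{ D, E, F }
  { A, E, F }  = { E, F } ∪ { A }
  { A, B, C, D }  = Ω∖{ E, F }
  { A, D, E, F }  = { D, E, F } ∪ { A }
  { B, C, D, E, F }  = Ω∖{ A }
Step 2: 3 new —
  { B, C }  = Ω∖{ A, D, E, F }
  { B, C, D }  = Ω∖{ A, E, F }
  { A, B, C, E, F }  = { A, B, C } ∪ { E, F }
Step 3 (2 new):
  { D }  = Ω∖{ A, B, C, E, F }
  { B, C, E, F }  = { B, C } ∪ { E, F }
Step 4 adds 1:
  { A, D }  = Ω∖{ B, C, E, F }
Step 5: already closed under ᶜ and ∪.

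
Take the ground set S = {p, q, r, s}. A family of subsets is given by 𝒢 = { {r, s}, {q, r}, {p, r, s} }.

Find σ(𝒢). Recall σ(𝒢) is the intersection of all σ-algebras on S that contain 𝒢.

Start: 𝒢 ∪ {∅, S} = { {}, {q, r}, {r, s}, {p, r, s}, S }.
Round 1 (4 new):
  {q}  = S∖{p, r, s}
  {p, q}  = S∖{r, s}
  {p, s}  = S∖{q, r}
  {q, r, s}  = {r, s} ∪ {q, r}
  |family| = 9
Round 2 adds 3:
  {p}  = S∖{q, r, s}
  {p, q, r}  = {p, q} ∪ {q, r}
  {p, q, s}  = {p, q} ∪ {p, s}
  |family| = 12
Round 3: 2 new —
  {r}  = S∖{p, q, s}
  {s}  = S∖{p, q, r}
  |family| = 14
Round 4: 2 new —
  {p, r}  = {r} ∪ {p}
  {q, s}  = {s} ∪ {q}
  |family| = 16
Round 5: stable.

Therefore σ(𝒢) = { {}, {p}, {q}, {r}, {s}, {p, q}, {p, r}, {p, s}, {q, r}, {q, s}, {r, s}, {p, q, r}, {p, q, s}, {p, r, s}, {q, r, s}, S } (|σ(𝒢)| = 16).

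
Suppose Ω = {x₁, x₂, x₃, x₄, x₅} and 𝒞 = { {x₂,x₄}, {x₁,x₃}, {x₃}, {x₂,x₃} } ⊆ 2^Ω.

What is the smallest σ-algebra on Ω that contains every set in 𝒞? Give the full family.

Start: 𝒞 ∪ {∅, Ω} = { {}, {x₃}, {x₁,x₃}, {x₂,x₃}, {x₂,x₄}, Ω }.
Pass 1 (7 new):
  {x₁,x₂,x₃}  = {x₂,x₃} ∪ {x₁,x₃}
  {x₁,x₃,x₅}  = {x₂,x₄}ᶜ
  {x₁,x₄,x₅}  = {x₂,x₃}ᶜ
  {x₂,x₃,x₄}  = {x₃} ∪ {x₂,x₄}
  {x₂,x₄,x₅}  = {x₁,x₃}ᶜ
  {x₁,x₂,x₃,x₄}  = {x₁,x₃} ∪ {x₂,x₄}
  {x₁,x₂,x₄,x₅}  = {x₃}ᶜ
Pass 2 adds 6:
  {x₅}  = {x₁,x₂,x₃,x₄}ᶜ
  {x₁,x₅}  = {x₂,x₃,x₄}ᶜ
  {x₄,x₅}  = {x₁,x₂,x₃}ᶜ
  {x₁,x₂,x₃,x₅}  = {x₁,x₂,x₃} ∪ {x₁,x₃,x₅}
  {x₁,x₃,x₄,x₅}  = {x₁,x₄,x₅} ∪ {x₁,x₃,x₅}
  {x₂,x₃,x₄,x₅}  = {x₂,x₃,x₄} ∪ {x₂,x₄,x₅}
Pass 3: 6 new —
  {x₁}  = {x₂,x₃,x₄,x₅}ᶜ
  {x₂}  = {x₁,x₃,x₄,x₅}ᶜ
  {x₄}  = {x₁,x₂,x₃,x₅}ᶜ
  {x₃,x₅}  = {x₅} ∪ {x₃}
  {x₂,x₃,x₅}  = {x₅} ∪ {x₂,x₃}
  {x₃,x₄,x₅}  = {x₄,x₅} ∪ {x₃}
Pass 4 adds 7:
  {x₁,x₂}  = {x₃,x₄,x₅}ᶜ
  {x₁,x₄}  = {x₂,x₃,x₅}ᶜ
  {x₂,x₅}  = {x₂} ∪ {x₅}
  {x₃,x₄}  = {x₃} ∪ {x₄}
  {x₁,x₂,x₄}  = {x₃,x₅}ᶜ
  {x₁,x₂,x₅}  = {x₂} ∪ {x₁,x₅}
  {x₁,x₃,x₄}  = {x₁,x₃} ∪ {x₄}
Pass 5: stable.

Hence σ(𝒞) has 32 members: { {}, {x₁}, {x₂}, {x₃}, {x₄}, {x₅}, {x₁,x₂}, {x₁,x₃}, {x₁,x₄}, {x₁,x₅}, {x₂,x₃}, {x₂,x₄}, {x₂,x₅}, {x₃,x₄}, {x₃,x₅}, {x₄,x₅}, {x₁,x₂,x₃}, {x₁,x₂,x₄}, {x₁,x₂,x₅}, {x₁,x₃,x₄}, {x₁,x₃,x₅}, {x₁,x₄,x₅}, {x₂,x₃,x₄}, {x₂,x₃,x₅}, {x₂,x₄,x₅}, {x₃,x₄,x₅}, {x₁,x₂,x₃,x₄}, {x₁,x₂,x₃,x₅}, {x₁,x₂,x₄,x₅}, {x₁,x₃,x₄,x₅}, {x₂,x₃,x₄,x₅}, Ω }.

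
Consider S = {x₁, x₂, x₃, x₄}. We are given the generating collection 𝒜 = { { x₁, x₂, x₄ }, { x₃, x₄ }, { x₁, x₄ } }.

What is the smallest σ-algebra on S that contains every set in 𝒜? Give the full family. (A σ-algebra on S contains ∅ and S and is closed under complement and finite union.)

Begin from { ∅, { x₁, x₄ }, { x₃, x₄ }, { x₁, x₂, x₄ }, S } (that is, 𝒜 plus ∅ and S).
Pass 1 (4 new):
  { x₃ }  = S∖{ x₁, x₂, x₄ }
  { x₁, x₂ }  = S∖{ x₃, x₄ }
  { x₂, x₃ }  = S∖{ x₁, x₄ }
  { x₁, x₃, x₄ }  = { x₃, x₄ } ∪ { x₁, x₄ }
  — 9 sets.
Pass 2: +3 →
  { x₂ }  = S∖{ x₁, x₃, x₄ }
  { x₁, x₂, x₃ }  = { x₁, x₂ } ∪ { x₃ }
  { x₂, x₃, x₄ }  = { x₃, x₄ } ∪ { x₂, x₃ }
  — 12 sets.
Pass 3 (2 new):
  { x₁ }  = S∖{ x₂, x₃, x₄ }
  { x₄ }  = S∖{ x₁, x₂, x₃ }
  — 14 sets.
Pass 4: +2 →
  { x₁, x₃ }  = { x₃ } ∪ { x₁ }
  { x₂, x₄ }  = { x₄ } ∪ { x₂ }
  — 16 sets.
Pass 5: closed — nothing new.

σ(𝒜) = { ∅, { x₁ }, { x₂ }, { x₃ }, { x₄ }, { x₁, x₂ }, { x₁, x₃ }, { x₁, x₄ }, { x₂, x₃ }, { x₂, x₄ }, { x₃, x₄ }, { x₁, x₂, x₃ }, { x₁, x₂, x₄ }, { x₁, x₃, x₄ }, { x₂, x₃, x₄ }, S }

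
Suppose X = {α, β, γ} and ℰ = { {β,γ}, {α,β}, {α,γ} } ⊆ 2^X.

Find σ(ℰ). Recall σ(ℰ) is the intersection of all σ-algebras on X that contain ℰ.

Take S₀ = ℰ ∪ {∅, X} = { {}, {α,β}, {α,γ}, {β,γ}, X }.
Round 1. New:
  {α}  = complement {β,γ}
  {β}  = complement {α,γ}
  {γ}  = complement {α,β}
Round 2: stable.

Therefore σ(ℰ) = { {}, {α}, {β}, {γ}, {α,β}, {α,γ}, {β,γ}, X } (|σ(ℰ)| = 8).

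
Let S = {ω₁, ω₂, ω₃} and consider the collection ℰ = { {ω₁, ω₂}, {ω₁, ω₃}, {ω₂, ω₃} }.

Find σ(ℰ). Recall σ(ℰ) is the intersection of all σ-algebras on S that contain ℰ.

|σ(ℰ)| = 8.  σ(ℰ) = { {}, {ω₁}, {ω₂}, {ω₃}, {ω₁, ω₂}, {ω₁, ω₃}, {ω₂, ω₃}, S }

Check:
Begin from { {}, {ω₁, ω₂}, {ω₁, ω₃}, {ω₂, ω₃}, S } (that is, ℰ plus ∅ and S).
Round 1 (3 new):
  {ω₁}  = complement {ω₂, ω₃}
  {ω₂}  = complement {ω₁, ω₃}
  {ω₃}  = complement {ω₁, ω₂}
After Round 2 the family is unchanged; done.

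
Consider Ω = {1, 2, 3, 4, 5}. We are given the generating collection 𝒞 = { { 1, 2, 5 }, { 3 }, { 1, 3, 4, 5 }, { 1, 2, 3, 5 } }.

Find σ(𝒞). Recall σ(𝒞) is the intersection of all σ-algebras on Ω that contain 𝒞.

Start: 𝒞 ∪ {∅, Ω} = { {  }, { 3 }, { 1, 2, 5 }, { 1, 2, 3, 5 }, { 1, 3, 4, 5 }, Ω }.
Pass 1 (4 new):
  { 2 }  = ᶜ of { 1, 3, 4, 5 }
  { 4 }  = ᶜ of { 1, 2, 3, 5 }
  { 3, 4 }  = ᶜ of { 1, 2, 5 }
  { 1, 2, 4, 5 }  = ᶜ of { 3 }
  — 10 sets.
Pass 2 adds 3:
  { 2, 3 }  = { 2 } ∪ { 3 }
  { 2, 4 }  = { 2 } ∪ { 4 }
  { 2, 3, 4 }  = { 3, 4 } ∪ { 2 }
  — 13 sets.
Pass 3. New:
  { 1, 5 }  = ᶜ of { 2, 3, 4 }
  { 1, 3, 5 }  = ᶜ of { 2, 4 }
  { 1, 4, 5 }  = ᶜ of { 2, 3 }
  — 16 sets.
Pass 4: closed — nothing new.

σ(𝒞) = { {  }, { 2 }, { 3 }, { 4 }, { 1, 5 }, { 2, 3 }, { 2, 4 }, { 3, 4 }, { 1, 2, 5 }, { 1, 3, 5 }, { 1, 4, 5 }, { 2, 3, 4 }, { 1, 2, 3, 5 }, { 1, 2, 4, 5 }, { 1, 3, 4, 5 }, Ω }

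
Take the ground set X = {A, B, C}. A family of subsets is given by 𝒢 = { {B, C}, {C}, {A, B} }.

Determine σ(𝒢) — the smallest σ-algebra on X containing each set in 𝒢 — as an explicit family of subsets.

Answer: σ(𝒢) = { {}, {A}, {B}, {C}, {A, B}, {A, C}, {B, C}, X }

Derivation:
Seed the family with 𝒢 together with ∅ and X: { {}, {C}, {A, B}, {B, C}, X }.
Iteration 1. New:
  {A}  = ᶜ of {B, C}
  |family| = 6
Iteration 2. New:
  {A, C}  = {C} ∪ {A}
  |family| = 7
Iteration 3 adds 1:
  {B}  = ᶜ of {A, C}
  |family| = 8
Iteration 4: stable.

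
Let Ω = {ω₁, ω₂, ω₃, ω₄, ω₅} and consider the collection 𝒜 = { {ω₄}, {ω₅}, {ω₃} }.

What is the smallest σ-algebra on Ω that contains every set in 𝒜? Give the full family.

Initial family (5 sets): { {}, {ω₃}, {ω₄}, {ω₅}, Ω }.
Pass 1 adds 6:
  {ω₃,ω₄}  = {ω₃} ∪ {ω₄}
  {ω₃,ω₅}  = {ω₃} ∪ {ω₅}
  {ω₄,ω₅}  = {ω₄} ∪ {ω₅}
  {ω₁,ω₂,ω₃,ω₄}  = ᶜ of {ω₅}
  {ω₁,ω₂,ω₃,ω₅}  = ᶜ of {ω₄}
  {ω₁,ω₂,ω₄,ω₅}  = ᶜ of {ω₃}
Pass 2: 4 new —
  {ω₁,ω₂,ω₃}  = ᶜ of {ω₄,ω₅}
  {ω₁,ω₂,ω₄}  = ᶜ of {ω₃,ω₅}
  {ω₁,ω₂,ω₅}  = ᶜ of {ω₃,ω₄}
  {ω₃,ω₄,ω₅}  = {ω₃,ω₄} ∪ {ω₅}
Pass 3 adds 1:
  {ω₁,ω₂}  = ᶜ of {ω₃,ω₄,ω₅}
Pass 4: closed — nothing new.

Therefore σ(𝒜) = { {}, {ω₃}, {ω₄}, {ω₅}, {ω₁,ω₂}, {ω₃,ω₄}, {ω₃,ω₅}, {ω₄,ω₅}, {ω₁,ω₂,ω₃}, {ω₁,ω₂,ω₄}, {ω₁,ω₂,ω₅}, {ω₃,ω₄,ω₅}, {ω₁,ω₂,ω₃,ω₄}, {ω₁,ω₂,ω₃,ω₅}, {ω₁,ω₂,ω₄,ω₅}, Ω } (|σ(𝒜)| = 16).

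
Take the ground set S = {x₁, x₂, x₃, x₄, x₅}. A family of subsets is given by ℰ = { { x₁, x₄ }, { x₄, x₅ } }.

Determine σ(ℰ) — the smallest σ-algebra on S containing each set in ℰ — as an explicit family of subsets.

Seed the family with ℰ together with ∅ and S: { {  }, { x₁, x₄ }, { x₄, x₅ }, S }.
Iteration 1: +3 →
  { x₁, x₂, x₃ }  = ᶜ of { x₄, x₅ }
  { x₁, x₄, x₅ }  = { x₄, x₅ } ∪ { x₁, x₄ }
  { x₂, x₃, x₅ }  = ᶜ of { x₁, x₄ }
  (now 7)
Iteration 2: 4 new —
  { x₂, x₃ }  = ᶜ of { x₁, x₄, x₅ }
  { x₁, x₂, x₃, x₄ }  = { x₁, x₂, x₃ } ∪ { x₁, x₄ }
  { x₁, x₂, x₃, x₅ }  = { x₂, x₃, x₅ } ∪ { x₁, x₂, x₃ }
  { x₂, x₃, x₄, x₅ }  = { x₄, x₅ } ∪ { x₂, x₃, x₅ }
  (now 11)
Iteration 3. New:
  { x₁ }  = ᶜ of { x₂, x₃, x₄, x₅ }
  { x₄ }  = ᶜ of { x₁, x₂, x₃, x₅ }
  { x₅ }  = ᶜ of { x₁, x₂, x₃, x₄ }
  (now 14)
Iteration 4: +2 →
  { x₁, x₅ }  = { x₅ } ∪ { x₁ }
  { x₂, x₃, x₄ }  = { x₂, x₃ } ∪ { x₄ }
  (now 16)
Iteration 5: stable.

σ(ℰ) = { {  }, { x₁ }, { x₄ }, { x₅ }, { x₁, x₄ }, { x₁, x₅ }, { x₂, x₃ }, { x₄, x₅ }, { x₁, x₂, x₃ }, { x₁, x₄, x₅ }, { x₂, x₃, x₄ }, { x₂, x₃, x₅ }, { x₁, x₂, x₃, x₄ }, { x₁, x₂, x₃, x₅ }, { x₂, x₃, x₄, x₅ }, S }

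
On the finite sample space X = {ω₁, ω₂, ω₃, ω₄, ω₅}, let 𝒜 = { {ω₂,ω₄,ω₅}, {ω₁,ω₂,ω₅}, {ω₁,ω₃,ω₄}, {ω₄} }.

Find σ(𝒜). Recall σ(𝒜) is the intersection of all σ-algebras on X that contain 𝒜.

Initial family (6 sets): { ∅, {ω₄}, {ω₁,ω₂,ω₅}, {ω₁,ω₃,ω₄}, {ω₂,ω₄,ω₅}, X }.
Pass 1 adds 5:
  {ω₁,ω₃}  = X∖{ω₂,ω₄,ω₅}
  {ω₂,ω₅}  = X∖{ω₁,ω₃,ω₄}
  {ω₃,ω₄}  = X∖{ω₁,ω₂,ω₅}
  {ω₁,ω₂,ω₃,ω₅}  = X∖{ω₄}
  {ω₁,ω₂,ω₄,ω₅}  = {ω₁,ω₂,ω₅} ∪ {ω₄}
Pass 2 adds 2:
  {ω₃}  = X∖{ω₁,ω₂,ω₄,ω₅}
  {ω₂,ω₃,ω₄,ω₅}  = {ω₂,ω₅} ∪ {ω₃,ω₄}
Pass 3 adds 2:
  {ω₁}  = X∖{ω₂,ω₃,ω₄,ω₅}
  {ω₂,ω₃,ω₅}  = {ω₃} ∪ {ω₂,ω₅}
Pass 4 adds 1:
  {ω₁,ω₄}  = X∖{ω₂,ω₃,ω₅}
Pass 5: stable.

σ(𝒜) = { ∅, {ω₁}, {ω₃}, {ω₄}, {ω₁,ω₃}, {ω₁,ω₄}, {ω₂,ω₅}, {ω₃,ω₄}, {ω₁,ω₂,ω₅}, {ω₁,ω₃,ω₄}, {ω₂,ω₃,ω₅}, {ω₂,ω₄,ω₅}, {ω₁,ω₂,ω₃,ω₅}, {ω₁,ω₂,ω₄,ω₅}, {ω₂,ω₃,ω₄,ω₅}, X }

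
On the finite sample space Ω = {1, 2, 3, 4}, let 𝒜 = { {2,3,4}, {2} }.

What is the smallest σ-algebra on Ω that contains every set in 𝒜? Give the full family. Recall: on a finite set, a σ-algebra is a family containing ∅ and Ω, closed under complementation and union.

Start: 𝒜 ∪ {∅, Ω} = { {}, {2}, {2,3,4}, Ω }.
Step 1: +2 →
  {1}  = Ω∖{2,3,4}
  {1,3,4}  = Ω∖{2}
  (now 6)
Step 2 (1 new):
  {1,2}  = {2} ∪ {1}
  (now 7)
Step 3 adds 1:
  {3,4}  = Ω∖{1,2}
  (now 8)
Step 4 adds nothing — fixpoint reached.

σ(𝒜) = { {}, {1}, {2}, {1,2}, {3,4}, {1,3,4}, {2,3,4}, Ω }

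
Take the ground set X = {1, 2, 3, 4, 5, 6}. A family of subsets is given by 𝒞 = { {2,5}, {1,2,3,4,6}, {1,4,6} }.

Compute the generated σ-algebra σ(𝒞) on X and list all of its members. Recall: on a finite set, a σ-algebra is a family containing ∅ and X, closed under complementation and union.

σ(𝒞) = { {}, {2}, {3}, {5}, {2,3}, {2,5}, {3,5}, {1,4,6}, {2,3,5}, {1,2,4,6}, {1,3,4,6}, {1,4,5,6}, {1,2,3,4,6}, {1,2,4,5,6}, {1,3,4,5,6}, X }

Check:
Begin from { {}, {2,5}, {1,4,6}, {1,2,3,4,6}, X } (that is, 𝒞 plus ∅ and X).
Pass 1 adds 4:
  {5}  = X∖{1,2,3,4,6}
  {2,3,5}  = X∖{1,4,6}
  {1,3,4,6}  = X∖{2,5}
  {1,2,4,5,6}  = {2,5} ∪ {1,4,6}
  (now 9)
Pass 2 adds 3:
  {3}  = X∖{1,2,4,5,6}
  {1,4,5,6}  = {1,4,6} ∪ {5}
  {1,3,4,5,6}  = {5} ∪ {1,3,4,6}
  (now 12)
Pass 3 adds 3:
  {2}  = X∖{1,3,4,5,6}
  {2,3}  = X∖{1,4,5,6}
  {3,5}  = {3} ∪ {5}
  (now 15)
Pass 4: +1 →
  {1,2,4,6}  = X∖{3,5}
  (now 16)
Pass 5: stable.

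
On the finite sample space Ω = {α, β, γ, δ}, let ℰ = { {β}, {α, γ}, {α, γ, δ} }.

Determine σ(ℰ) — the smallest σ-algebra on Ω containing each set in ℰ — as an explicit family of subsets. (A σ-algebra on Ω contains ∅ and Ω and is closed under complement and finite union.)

Begin from { ∅, {β}, {α, γ}, {α, γ, δ}, Ω } (that is, ℰ plus ∅ and Ω).
Round 1. New:
  {β, δ}  = ᶜ of {α, γ}
  {α, β, γ}  = {α, γ} ∪ {β}
  — 7 sets.
Round 2 (1 new):
  {δ}  = ᶜ of {α, β, γ}
  — 8 sets.
Round 3: no new sets; the family is a σ-algebra.

Therefore σ(ℰ) = { ∅, {β}, {δ}, {α, γ}, {β, δ}, {α, β, γ}, {α, γ, δ}, Ω } (|σ(ℰ)| = 8).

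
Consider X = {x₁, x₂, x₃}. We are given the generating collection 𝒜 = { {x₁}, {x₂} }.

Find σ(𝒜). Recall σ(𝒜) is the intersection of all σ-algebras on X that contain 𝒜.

σ(𝒜) = { {}, {x₁}, {x₂}, {x₃}, {x₁,x₂}, {x₁,x₃}, {x₂,x₃}, X }

Trace:
Initial family (4 sets): { {}, {x₁}, {x₂}, X }.
Round 1. New:
  {x₁,x₂}  = {x₁} ∪ {x₂}
  {x₁,x₃}  = complement {x₂}
  {x₂,x₃}  = complement {x₁}
  (now 7)
Round 2 (1 new):
  {x₃}  = complement {x₁,x₂}
  (now 8)
After Round 3 the family is unchanged; done.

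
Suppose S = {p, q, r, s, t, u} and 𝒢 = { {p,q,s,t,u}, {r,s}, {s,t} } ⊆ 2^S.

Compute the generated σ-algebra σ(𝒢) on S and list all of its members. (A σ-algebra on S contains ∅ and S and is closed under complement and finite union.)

σ(𝒢) (16 sets): { ∅, {r}, {s}, {t}, {r,s}, {r,t}, {s,t}, {p,q,u}, {r,s,t}, {p,q,r,u}, {p,q,s,u}, {p,q,t,u}, {p,q,r,s,u}, {p,q,r,t,u}, {p,q,s,t,u}, S }

Trace:
Seed the family with 𝒢 together with ∅ and S: { ∅, {r,s}, {s,t}, {p,q,s,t,u}, S }.
Round 1 (4 new):
  {r}  = complement {p,q,s,t,u}
  {r,s,t}  = {s,t} ∪ {r,s}
  {p,q,r,u}  = complement {s,t}
  {p,q,t,u}  = complement {r,s}
  |family| = 9
Round 2 (3 new):
  {p,q,u}  = complement {r,s,t}
  {p,q,r,s,u}  = {r,s} ∪ {p,q,r,u}
  {p,q,r,t,u}  = {p,q,r,u} ∪ {p,q,t,u}
  |family| = 12
Round 3 (2 new):
  {s}  = complement {p,q,r,t,u}
  {t}  = complement {p,q,r,s,u}
  |family| = 14
Round 4: +2 →
  {r,t}  = {r} ∪ {t}
  {p,q,s,u}  = {s} ∪ {p,q,u}
  |family| = 16
Round 5: already closed under ᶜ and ∪.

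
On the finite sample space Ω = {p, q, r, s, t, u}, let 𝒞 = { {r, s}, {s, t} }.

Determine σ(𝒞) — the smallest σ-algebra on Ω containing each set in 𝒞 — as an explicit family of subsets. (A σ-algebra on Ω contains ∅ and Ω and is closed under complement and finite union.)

Begin from { ∅, {r, s}, {s, t}, Ω } (that is, 𝒞 plus ∅ and Ω).
Round 1 (3 new):
  {r, s, t}  = {s, t} ∪ {r, s}
  {p, q, r, u}  = {s, t}ᶜ
  {p, q, t, u}  = {r, s}ᶜ
  [7 total]
Round 2: 4 new —
  {p, q, u}  = {r, s, t}ᶜ
  {p, q, r, s, u}  = {r, s} ∪ {p, q, r, u}
  {p, q, r, t, u}  = {p, q, r, u} ∪ {p, q, t, u}
  {p, q, s, t, u}  = {s, t} ∪ {p, q, t, u}
  [11 total]
Round 3 (3 new):
  {r}  = {p, q, s, t, u}ᶜ
  {s}  = {p, q, r, t, u}ᶜ
  {t}  = {p, q, r, s, u}ᶜ
  [14 total]
Round 4 (2 new):
  {r, t}  = {r} ∪ {t}
  {p, q, s, u}  = {s} ∪ {p, q, u}
  [16 total]
Round 5: closed — nothing new.

Hence σ(𝒞) has 16 members: { ∅, {r}, {s}, {t}, {r, s}, {r, t}, {s, t}, {p, q, u}, {r, s, t}, {p, q, r, u}, {p, q, s, u}, {p, q, t, u}, {p, q, r, s, u}, {p, q, r, t, u}, {p, q, s, t, u}, Ω }.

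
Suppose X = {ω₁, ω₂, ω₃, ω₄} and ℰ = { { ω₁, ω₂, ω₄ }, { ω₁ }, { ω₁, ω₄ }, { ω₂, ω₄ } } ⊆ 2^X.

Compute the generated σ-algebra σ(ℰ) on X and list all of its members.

Start: ℰ ∪ {∅, X} = { {}, { ω₁ }, { ω₁, ω₄ }, { ω₂, ω₄ }, { ω₁, ω₂, ω₄ }, X }.
Pass 1 (4 new):
  { ω₃ }  = ᶜ of { ω₁, ω₂, ω₄ }
  { ω₁, ω₃ }  = ᶜ of { ω₂, ω₄ }
  { ω₂, ω₃ }  = ᶜ of { ω₁, ω₄ }
  { ω₂, ω₃, ω₄ }  = ᶜ of { ω₁ }
  — 10 sets.
Pass 2 adds 2:
  { ω₁, ω₂, ω₃ }  = { ω₂, ω₃ } ∪ { ω₁, ω₃ }
  { ω₁, ω₃, ω₄ }  = { ω₃ } ∪ { ω₁, ω₄ }
  — 12 sets.
Pass 3: +2 →
  { ω₂ }  = ᶜ of { ω₁, ω₃, ω₄ }
  { ω₄ }  = ᶜ of { ω₁, ω₂, ω₃ }
  — 14 sets.
Pass 4. New:
  { ω₁, ω₂ }  = { ω₂ } ∪ { ω₁ }
  { ω₃, ω₄ }  = { ω₃ } ∪ { ω₄ }
  — 16 sets.
Pass 5: no new sets; the family is a σ-algebra.

σ(ℰ) = { {}, { ω₁ }, { ω₂ }, { ω₃ }, { ω₄ }, { ω₁, ω₂ }, { ω₁, ω₃ }, { ω₁, ω₄ }, { ω₂, ω₃ }, { ω₂, ω₄ }, { ω₃, ω₄ }, { ω₁, ω₂, ω₃ }, { ω₁, ω₂, ω₄ }, { ω₁, ω₃, ω₄ }, { ω₂, ω₃, ω₄ }, X }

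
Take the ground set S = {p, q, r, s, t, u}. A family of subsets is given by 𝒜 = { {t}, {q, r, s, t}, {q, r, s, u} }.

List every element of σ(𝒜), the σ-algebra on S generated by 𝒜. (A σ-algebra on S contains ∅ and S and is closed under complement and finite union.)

Initial family (5 sets): { ∅, {t}, {q, r, s, t}, {q, r, s, u}, S }.
Pass 1 (4 new):
  {p, t}  = {q, r, s, u}ᶜ
  {p, u}  = {q, r, s, t}ᶜ
  {p, q, r, s, u}  = {t}ᶜ
  {q, r, s, t, u}  = {q, r, s, u} ∪ {q, r, s, t}
Pass 2: 3 new —
  {p}  = {q, r, s, t, u}ᶜ
  {p, t, u}  = {p, u} ∪ {t}
  {p, q, r, s, t}  = {q, r, s, t} ∪ {p, t}
Pass 3 (2 new):
  {u}  = {p, q, r, s, t}ᶜ
  {q, r, s}  = {p, t, u}ᶜ
Pass 4 adds 2:
  {t, u}  = {t} ∪ {u}
  {p, q, r, s}  = {q, r, s} ∪ {p}
Pass 5: closed — nothing new.

σ(𝒜) = { ∅, {p}, {t}, {u}, {p, t}, {p, u}, {t, u}, {p, t, u}, {q, r, s}, {p, q, r, s}, {q, r, s, t}, {q, r, s, u}, {p, q, r, s, t}, {p, q, r, s, u}, {q, r, s, t, u}, S }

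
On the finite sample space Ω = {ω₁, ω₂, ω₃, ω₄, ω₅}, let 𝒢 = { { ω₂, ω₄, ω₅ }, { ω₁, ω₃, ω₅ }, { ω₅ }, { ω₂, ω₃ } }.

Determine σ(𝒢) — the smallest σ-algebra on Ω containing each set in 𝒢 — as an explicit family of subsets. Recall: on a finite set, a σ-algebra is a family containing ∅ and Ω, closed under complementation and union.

Initial family (6 sets): { ∅, { ω₅ }, { ω₂, ω₃ }, { ω₁, ω₃, ω₅ }, { ω₂, ω₄, ω₅ }, Ω }.
Round 1. New:
  { ω₁, ω₃ }  = { ω₂, ω₄, ω₅ }ᶜ
  { ω₂, ω₄ }  = { ω₁, ω₃, ω₅ }ᶜ
  { ω₁, ω₄, ω₅ }  = { ω₂, ω₃ }ᶜ
  { ω₂, ω₃, ω₅ }  = { ω₂, ω₃ } ∪ { ω₅ }
  { ω₁, ω₂, ω₃, ω₄ }  = { ω₅ }ᶜ
  { ω₁, ω₂, ω₃, ω₅ }  = { ω₂, ω₃ } ∪ { ω₁, ω₃, ω₅ }
  { ω₂, ω₃, ω₄, ω₅ }  = { ω₂, ω₃ } ∪ { ω₂, ω₄, ω₅ }
  |family| = 13
Round 2: 7 new —
  { ω₁ }  = { ω₂, ω₃, ω₄, ω₅ }ᶜ
  { ω₄ }  = { ω₁, ω₂, ω₃, ω₅ }ᶜ
  { ω₁, ω₄ }  = { ω₂, ω₃, ω₅ }ᶜ
  { ω₁, ω₂, ω₃ }  = { ω₂, ω₃ } ∪ { ω₁, ω₃ }
  { ω₂, ω₃, ω₄ }  = { ω₂, ω₃ } ∪ { ω₂, ω₄ }
  { ω₁, ω₂, ω₄, ω₅ }  = { ω₁, ω₄, ω₅ } ∪ { ω₂, ω₄ }
  { ω₁, ω₃, ω₄, ω₅ }  = { ω₁, ω₄, ω₅ } ∪ { ω₁, ω₃, ω₅ }
  |family| = 20
Round 3: 6 new —
  { ω₂ }  = { ω₁, ω₃, ω₄, ω₅ }ᶜ
  { ω₃ }  = { ω₁, ω₂, ω₄, ω₅ }ᶜ
  { ω₁, ω₅ }  = { ω₂, ω₃, ω₄ }ᶜ
  { ω₄, ω₅ }  = { ω₁, ω₂, ω₃ }ᶜ
  { ω₁, ω₂, ω₄ }  = { ω₁, ω₄ } ∪ { ω₂, ω₄ }
  { ω₁, ω₃, ω₄ }  = { ω₁, ω₄ } ∪ { ω₁, ω₃ }
  |family| = 26
Round 4. New:
  { ω₁, ω₂ }  = { ω₂ } ∪ { ω₁ }
  { ω₂, ω₅ }  = { ω₁, ω₃, ω₄ }ᶜ
  { ω₃, ω₄ }  = { ω₃ } ∪ { ω₄ }
  { ω₃, ω₅ }  = { ω₁, ω₂, ω₄ }ᶜ
  { ω₁, ω₂, ω₅ }  = { ω₂ } ∪ { ω₁, ω₅ }
  { ω₃, ω₄, ω₅ }  = { ω₄, ω₅ } ∪ { ω₃ }
  |family| = 32
Round 5 adds nothing — fixpoint reached.

Therefore σ(𝒢) = { ∅, { ω₁ }, { ω₂ }, { ω₃ }, { ω₄ }, { ω₅ }, { ω₁, ω₂ }, { ω₁, ω₃ }, { ω₁, ω₄ }, { ω₁, ω₅ }, { ω₂, ω₃ }, { ω₂, ω₄ }, { ω₂, ω₅ }, { ω₃, ω₄ }, { ω₃, ω₅ }, { ω₄, ω₅ }, { ω₁, ω₂, ω₃ }, { ω₁, ω₂, ω₄ }, { ω₁, ω₂, ω₅ }, { ω₁, ω₃, ω₄ }, { ω₁, ω₃, ω₅ }, { ω₁, ω₄, ω₅ }, { ω₂, ω₃, ω₄ }, { ω₂, ω₃, ω₅ }, { ω₂, ω₄, ω₅ }, { ω₃, ω₄, ω₅ }, { ω₁, ω₂, ω₃, ω₄ }, { ω₁, ω₂, ω₃, ω₅ }, { ω₁, ω₂, ω₄, ω₅ }, { ω₁, ω₃, ω₄, ω₅ }, { ω₂, ω₃, ω₄, ω₅ }, Ω } (|σ(𝒢)| = 32).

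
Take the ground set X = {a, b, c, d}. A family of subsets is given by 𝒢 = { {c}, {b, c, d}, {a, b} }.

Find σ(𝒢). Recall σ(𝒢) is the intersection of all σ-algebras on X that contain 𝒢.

Start: 𝒢 ∪ {∅, X} = { {}, {c}, {a, b}, {b, c, d}, X }.
Iteration 1: 4 new —
  {a}  = {b, c, d}ᶜ
  {c, d}  = {a, b}ᶜ
  {a, b, c}  = {c} ∪ {a, b}
  {a, b, d}  = {c}ᶜ
Iteration 2: 3 new —
  {d}  = {a, b, c}ᶜ
  {a, c}  = {c} ∪ {a}
  {a, c, d}  = {c, d} ∪ {a}
Iteration 3: 3 new —
  {b}  = {a, c, d}ᶜ
  {a, d}  = {d} ∪ {a}
  {b, d}  = {a, c}ᶜ
Iteration 4 (1 new):
  {b, c}  = {a, d}ᶜ
Iteration 5: no new sets; the family is a σ-algebra.

Therefore σ(𝒢) = { {}, {a}, {b}, {c}, {d}, {a, b}, {a, c}, {a, d}, {b, c}, {b, d}, {c, d}, {a, b, c}, {a, b, d}, {a, c, d}, {b, c, d}, X } (|σ(𝒢)| = 16).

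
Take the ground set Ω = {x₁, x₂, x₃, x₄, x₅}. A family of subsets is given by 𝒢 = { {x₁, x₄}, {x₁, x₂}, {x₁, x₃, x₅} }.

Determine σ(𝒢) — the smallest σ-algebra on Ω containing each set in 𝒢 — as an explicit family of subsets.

Answer: σ(𝒢) = { {}, {x₁}, {x₂}, {x₄}, {x₁, x₂}, {x₁, x₄}, {x₂, x₄}, {x₃, x₅}, {x₁, x₂, x₄}, {x₁, x₃, x₅}, {x₂, x₃, x₅}, {x₃, x₄, x₅}, {x₁, x₂, x₃, x₅}, {x₁, x₃, x₄, x₅}, {x₂, x₃, x₄, x₅}, Ω }

Check:
Initial family (5 sets): { {}, {x₁, x₂}, {x₁, x₄}, {x₁, x₃, x₅}, Ω }.
Step 1: 6 new —
  {x₂, x₄}  = {x₁, x₃, x₅}ᶜ
  {x₁, x₂, x₄}  = {x₁, x₄} ∪ {x₁, x₂}
  {x₂, x₃, x₅}  = {x₁, x₄}ᶜ
  {x₃, x₄, x₅}  = {x₁, x₂}ᶜ
  {x₁, x₂, x₃, x₅}  = {x₁, x₂} ∪ {x₁, x₃, x₅}
  {x₁, x₃, x₄, x₅}  = {x₁, x₄} ∪ {x₁, x₃, x₅}
  [11 total]
Step 2: 4 new —
  {x₂}  = {x₁, x₃, x₄, x₅}ᶜ
  {x₄}  = {x₁, x₂, x₃, x₅}ᶜ
  {x₃, x₅}  = {x₁, x₂, x₄}ᶜ
  {x₂, x₃, x₄, x₅}  = {x₃, x₄, x₅} ∪ {x₂, x₃, x₅}
  [15 total]
Step 3: +1 →
  {x₁}  = {x₂, x₃, x₄, x₅}ᶜ
  [16 total]
Step 4 adds nothing — fixpoint reached.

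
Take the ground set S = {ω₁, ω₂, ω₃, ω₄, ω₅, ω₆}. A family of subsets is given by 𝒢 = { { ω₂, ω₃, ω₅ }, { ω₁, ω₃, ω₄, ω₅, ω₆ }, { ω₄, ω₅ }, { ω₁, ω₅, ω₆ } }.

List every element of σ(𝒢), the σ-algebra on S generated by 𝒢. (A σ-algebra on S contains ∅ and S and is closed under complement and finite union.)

Answer: σ(𝒢) = { {}, { ω₂ }, { ω₃ }, { ω₄ }, { ω₅ }, { ω₁, ω₆ }, { ω₂, ω₃ }, { ω₂, ω₄ }, { ω₂, ω₅ }, { ω₃, ω₄ }, { ω₃, ω₅ }, { ω₄, ω₅ }, { ω₁, ω₂, ω₆ }, { ω₁, ω₃, ω₆ }, { ω₁, ω₄, ω₆ }, { ω₁, ω₅, ω₆ }, { ω₂, ω₃, ω₄ }, { ω₂, ω₃, ω₅ }, { ω₂, ω₄, ω₅ }, { ω₃, ω₄, ω₅ }, { ω₁, ω₂, ω₃, ω₆ }, { ω₁, ω₂, ω₄, ω₆ }, { ω₁, ω₂, ω₅, ω₆ }, { ω₁, ω₃, ω₄, ω₆ }, { ω₁, ω₃, ω₅, ω₆ }, { ω₁, ω₄, ω₅, ω₆ }, { ω₂, ω₃, ω₄, ω₅ }, { ω₁, ω₂, ω₃, ω₄, ω₆ }, { ω₁, ω₂, ω₃, ω₅, ω₆ }, { ω₁, ω₂, ω₄, ω₅, ω₆ }, { ω₁, ω₃, ω₄, ω₅, ω₆ }, S }

Trace:
Seed the family with 𝒢 together with ∅ and S: { {}, { ω₄, ω₅ }, { ω₁, ω₅, ω₆ }, { ω₂, ω₃, ω₅ }, { ω₁, ω₃, ω₄, ω₅, ω₆ }, S }.
Step 1: +7 →
  { ω₂ }  = { ω₁, ω₃, ω₄, ω₅, ω₆ }ᶜ
  { ω₁, ω₄, ω₆ }  = { ω₂, ω₃, ω₅ }ᶜ
  { ω₂, ω₃, ω₄ }  = { ω₁, ω₅, ω₆ }ᶜ
  { ω₁, ω₂, ω₃, ω₆ }  = { ω₄, ω₅ }ᶜ
  { ω₁, ω₄, ω₅, ω₆ }  = { ω₄, ω₅ } ∪ { ω₁, ω₅, ω₆ }
  { ω₂, ω₃, ω₄, ω₅ }  = { ω₄, ω₅ } ∪ { ω₂, ω₃, ω₅ }
  { ω₁, ω₂, ω₃, ω₅, ω₆ }  = { ω₂, ω₃, ω₅ } ∪ { ω₁, ω₅, ω₆ }
Step 2. New:
  { ω₄ }  = { ω₁, ω₂, ω₃, ω₅, ω₆ }ᶜ
  { ω₁, ω₆ }  = { ω₂, ω₃, ω₄, ω₅ }ᶜ
  { ω₂, ω₃ }  = { ω₁, ω₄, ω₅, ω₆ }ᶜ
  { ω₂, ω₄, ω₅ }  = { ω₂ } ∪ { ω₄, ω₅ }
  { ω₁, ω₂, ω₄, ω₆ }  = { ω₂ } ∪ { ω₁, ω₄, ω₆ }
  { ω₁, ω₂, ω₅, ω₆ }  = { ω₂ } ∪ { ω₁, ω₅, ω₆ }
  { ω₁, ω₂, ω₃, ω₄, ω₆ }  = { ω₂, ω₃, ω₄ } ∪ { ω₁, ω₄, ω₆ }
  { ω₁, ω₂, ω₄, ω₅, ω₆ }  = { ω₁, ω₄, ω₅, ω₆ } ∪ { ω₂ }
Step 3: 7 new —
  { ω₃ }  = { ω₁, ω₂, ω₄, ω₅, ω₆ }ᶜ
  { ω₅ }  = { ω₁, ω₂, ω₃, ω₄, ω₆ }ᶜ
  { ω₂, ω₄ }  = { ω₂ } ∪ { ω₄ }
  { ω₃, ω₄ }  = { ω₁, ω₂, ω₅, ω₆ }ᶜ
  { ω₃, ω₅ }  = { ω₁, ω₂, ω₄, ω₆ }ᶜ
  { ω₁, ω₂, ω₆ }  = { ω₁, ω₆ } ∪ { ω₂ }
  { ω₁, ω₃, ω₆ }  = { ω₂, ω₄, ω₅ }ᶜ
Step 4: +4 →
  { ω₂, ω₅ }  = { ω₂ } ∪ { ω₅ }
  { ω₃, ω₄, ω₅ }  = { ω₁, ω₂, ω₆ }ᶜ
  { ω₁, ω₃, ω₄, ω₆ }  = { ω₃, ω₄ } ∪ { ω₁, ω₃, ω₆ }
  { ω₁, ω₃, ω₅, ω₆ }  = { ω₂, ω₄ }ᶜ
Step 5: stable.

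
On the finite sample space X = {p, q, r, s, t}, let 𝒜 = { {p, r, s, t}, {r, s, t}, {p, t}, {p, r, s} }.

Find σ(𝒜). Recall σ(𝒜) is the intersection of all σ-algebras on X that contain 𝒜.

Begin from { {}, {p, t}, {p, r, s}, {r, s, t}, {p, r, s, t}, X } (that is, 𝒜 plus ∅ and X).
Round 1 adds 4:
  {q}  = {p, r, s, t}ᶜ
  {p, q}  = {r, s, t}ᶜ
  {q, t}  = {p, r, s}ᶜ
  {q, r, s}  = {p, t}ᶜ
Round 2: 3 new —
  {p, q, t}  = {q, t} ∪ {p, q}
  {p, q, r, s}  = {q, r, s} ∪ {p, q}
  {q, r, s, t}  = {q, t} ∪ {r, s, t}
Round 3. New:
  {p}  = {q, r, s, t}ᶜ
  {t}  = {p, q, r, s}ᶜ
  {r, s}  = {p, q, t}ᶜ
Round 4: stable.

σ(𝒜) = { {}, {p}, {q}, {t}, {p, q}, {p, t}, {q, t}, {r, s}, {p, q, t}, {p, r, s}, {q, r, s}, {r, s, t}, {p, q, r, s}, {p, r, s, t}, {q, r, s, t}, X }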